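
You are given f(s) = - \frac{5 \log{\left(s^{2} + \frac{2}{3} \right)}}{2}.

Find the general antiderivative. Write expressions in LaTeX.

Check any antiderivative F(s) by computing F'(s) and comparing it with f(s).
Check: d/ds[- \frac{5 s \log{\left(s^{2} + \frac{2}{3} \right)}}{2} + 5 s - \frac{5 \sqrt{6} \operatorname{atan}{\left(\frac{\sqrt{6} s}{2} \right)}}{3}] = - \frac{5 \log{\left(s^{2} + \frac{2}{3} \right)}}{2} = f(s).

F(s) = - \frac{5 s \log{\left(s^{2} + \frac{2}{3} \right)}}{2} + 5 s - \frac{5 \sqrt{6} \operatorname{atan}{\left(\frac{\sqrt{6} s}{2} \right)}}{3} + C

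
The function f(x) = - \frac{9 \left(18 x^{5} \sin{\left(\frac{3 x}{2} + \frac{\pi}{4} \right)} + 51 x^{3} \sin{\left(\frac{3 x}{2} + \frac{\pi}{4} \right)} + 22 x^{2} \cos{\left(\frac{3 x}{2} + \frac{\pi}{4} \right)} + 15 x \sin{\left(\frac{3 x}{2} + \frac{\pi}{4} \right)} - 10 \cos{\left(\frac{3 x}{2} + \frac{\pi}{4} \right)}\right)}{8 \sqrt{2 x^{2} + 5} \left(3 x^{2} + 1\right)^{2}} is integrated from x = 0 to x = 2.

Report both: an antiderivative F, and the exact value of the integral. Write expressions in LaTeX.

Recover f(x) by differentiating a candidate F(x); any mismatch rules it out.
F(x) = \frac{9 x \sqrt{2 x^{2} + 5} \cos{\left(\frac{3 x}{2} + \frac{\pi}{4} \right)}}{4 \left(3 x^{2} + 1\right)} is an antiderivative of f.
Check: d/dx[\frac{9 x \sqrt{2 x^{2} + 5} \cos{\left(\frac{3 x}{2} + \frac{\pi}{4} \right)}}{4 \left(3 x^{2} + 1\right)}] = \frac{- 162 x^{5} \sin{\left(\frac{3 x}{2} + \frac{\pi}{4} \right)} - 459 x^{3} \sin{\left(\frac{3 x}{2} + \frac{\pi}{4} \right)} - 198 x^{2} \cos{\left(\frac{3 x}{2} + \frac{\pi}{4} \right)} - 135 x \sin{\left(\frac{3 x}{2} + \frac{\pi}{4} \right)} + 90 \cos{\left(\frac{3 x}{2} + \frac{\pi}{4} \right)}}{72 x^{4} \sqrt{2 x^{2} + 5} + 48 x^{2} \sqrt{2 x^{2} + 5} + 8 \sqrt{2 x^{2} + 5}}, which equals f(x).
F(2) = \frac{9 \sqrt{13} \cos{\left(\frac{\pi}{4} + 3 \right)}}{26}; F(0) = 0.
Integral = F(2) - F(0) = \frac{9 \sqrt{13} \cos{\left(\frac{\pi}{4} + 3 \right)}}{26}.

Antiderivative: F(x) = \frac{9 x \sqrt{2 x^{2} + 5} \cos{\left(\frac{3 x}{2} + \frac{\pi}{4} \right)}}{4 \left(3 x^{2} + 1\right)}; value = \frac{9 \sqrt{13} \cos{\left(\frac{\pi}{4} + 3 \right)}}{26}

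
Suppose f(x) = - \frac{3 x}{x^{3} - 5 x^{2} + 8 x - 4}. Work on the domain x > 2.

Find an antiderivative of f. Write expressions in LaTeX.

An antiderivative is F(x) = - \frac{3 \left(- x \log{\left(x - 2 \right)} + x \log{\left(x - 1 \right)} + 2 \log{\left(x - 2 \right)} - 2 \log{\left(x - 1 \right)} - 2\right)}{x - 2}.

The denominator factors as \left(x - 2\right)^{2} \left(x - 1\right); partial fractions split f into directly integrable pieces: - \frac{3}{x - 1} + \frac{3}{x - 2} - \frac{6}{\left(x - 2\right)^{2}}.
Check: d/dx[- \frac{3 \left(- x \log{\left(x - 2 \right)} + x \log{\left(x - 1 \right)} + 2 \log{\left(x - 2 \right)} - 2 \log{\left(x - 1 \right)} - 2\right)}{x - 2}] = - \frac{3 x}{x^{3} - 5 x^{2} + 8 x - 4} = f(x).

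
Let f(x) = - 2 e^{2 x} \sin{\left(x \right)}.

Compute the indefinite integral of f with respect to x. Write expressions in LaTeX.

F(x) = \frac{2 \left(- 2 \sin{\left(x \right)} + \cos{\left(x \right)}\right) e^{2 x}}{5} + C

Recover f(x) by differentiating a candidate F(x); any mismatch rules it out.
Check: d/dx[\frac{2 \left(- 2 \sin{\left(x \right)} + \cos{\left(x \right)}\right) e^{2 x}}{5}] = - 2 e^{2 x} \sin{\left(x \right)} = f(x).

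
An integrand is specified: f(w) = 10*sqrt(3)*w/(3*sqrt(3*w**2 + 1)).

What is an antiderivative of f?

The substitution u = 4*w**2 + 4/3 works: f is exactly (dF/du)*(du/dw) for that inner function.
Check: d/dw[10*sqrt(3)*sqrt(3*w**2 + 1)/9] = 10*sqrt(3)*w/(3*sqrt(3*w**2 + 1)) = f(w).

An antiderivative is F(w) = 10*sqrt(3)*sqrt(3*w**2 + 1)/9.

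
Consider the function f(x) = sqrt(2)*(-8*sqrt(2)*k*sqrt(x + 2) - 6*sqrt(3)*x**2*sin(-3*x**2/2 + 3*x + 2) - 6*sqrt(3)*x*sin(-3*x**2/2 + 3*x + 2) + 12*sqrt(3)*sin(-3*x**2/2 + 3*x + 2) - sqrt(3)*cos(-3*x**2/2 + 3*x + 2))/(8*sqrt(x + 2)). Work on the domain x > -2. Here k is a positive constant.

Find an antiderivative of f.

An antiderivative F(x) passes only if d/dx[F] lands on f(x) exactly.
Check: d/dx[-(8*k*x + sqrt(6)*sqrt(x + 2)*cos(-3*x**2/2 + 3*x + 2))/4] = (-16*k*sqrt(x + 2) - 6*sqrt(6)*x**2*sin(-3*x**2/2 + 3*x + 2) - 6*sqrt(6)*x*sin(-3*x**2/2 + 3*x + 2) + 12*sqrt(6)*sin(-3*x**2/2 + 3*x + 2) - sqrt(6)*cos(-3*x**2/2 + 3*x + 2))/(8*sqrt(x + 2)), which equals f(x).

An antiderivative is F(x) = -(8*k*x + sqrt(6)*sqrt(x + 2)*cos(-3*x**2/2 + 3*x + 2))/4.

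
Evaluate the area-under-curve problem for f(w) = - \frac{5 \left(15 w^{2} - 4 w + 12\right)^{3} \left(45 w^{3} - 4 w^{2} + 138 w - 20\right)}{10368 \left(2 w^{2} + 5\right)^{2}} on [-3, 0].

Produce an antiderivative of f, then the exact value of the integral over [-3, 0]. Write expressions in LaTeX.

Antiderivative: F(w) = - \frac{5 \left(\frac{5 w^{2}}{4} - \frac{w}{3} + 1\right)^{4}}{2 \left(2 w^{2} + 5\right)}; value = \frac{39446517}{11776}

Recognize the product-rule pattern: f = u'v + uv' with u = - \frac{5}{2 \left(2 w^{2} + 5\right)}, v = \left(\frac{5 w^{2}}{4} - \frac{w}{3} + 1\right)^{4}, so integration by parts undoes it.
F(w) = - \frac{5 \left(\frac{5 w^{2}}{4} - \frac{w}{3} + 1\right)^{4}}{2 \left(2 w^{2} + 5\right)} is an antiderivative of f.
Check: d/dw[- \frac{5 \left(\frac{5 w^{2}}{4} - \frac{w}{3} + 1\right)^{4}}{2 \left(2 w^{2} + 5\right)}] = \frac{- 759375 w^{9} + 675000 w^{8} - 4367250 w^{7} + 3363300 w^{6} - 8031080 w^{5} + 4436880 w^{4} - 5730400 w^{3} + 1932480 w^{2} - 1365120 w + 172800}{41472 w^{4} + 207360 w^{2} + 259200}, which equals f(w).
F(0) = - \frac{1}{2}; F(-3) = - \frac{39452405}{11776}.
Integral = F(0) - F(-3) = \frac{39446517}{11776}.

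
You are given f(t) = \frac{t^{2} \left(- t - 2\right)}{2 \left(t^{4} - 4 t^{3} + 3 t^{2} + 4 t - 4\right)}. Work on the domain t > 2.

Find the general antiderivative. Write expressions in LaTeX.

F(t) = \frac{8 t \log{\left(t - 2 \right)} - 27 t \log{\left(t - 1 \right)} + t \log{\left(t + 1 \right)} - 16 \log{\left(t - 2 \right)} + 54 \log{\left(t - 1 \right)} - 2 \log{\left(t + 1 \right)} + 96}{36 t - 72} + C

The denominator factors as 2 \left(t - 2\right)^{2} \left(t - 1\right) \left(t + 1\right); partial fractions split f into directly integrable pieces: \frac{1}{36 \left(t + 1\right)} - \frac{3}{4 \left(t - 1\right)} + \frac{2}{9 \left(t - 2\right)} - \frac{8}{3 \left(t - 2\right)^{2}}.
Check: d/dt[\frac{8 t \log{\left(t - 2 \right)} - 27 t \log{\left(t - 1 \right)} + t \log{\left(t + 1 \right)} - 16 \log{\left(t - 2 \right)} + 54 \log{\left(t - 1 \right)} - 2 \log{\left(t + 1 \right)} + 96}{36 t - 72}] = \frac{- t^{3} - 2 t^{2}}{2 t^{4} - 8 t^{3} + 6 t^{2} + 8 t - 8}, which equals f(t).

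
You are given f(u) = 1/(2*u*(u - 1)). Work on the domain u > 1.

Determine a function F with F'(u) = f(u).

An antiderivative is F(u) = -log(u)/2 + log(u - 1)/2.

Factor the denominator (2*u*(u - 1)) and decompose: f = 1/(2*(u - 1)) - 1/(2*u); each piece integrates to a log, atan, or power term.
Check: d/du[-log(u)/2 + log(u - 1)/2] = 1/(2*u**2 - 2*u), which equals f(u).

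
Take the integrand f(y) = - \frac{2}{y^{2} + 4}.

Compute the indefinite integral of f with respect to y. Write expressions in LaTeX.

F(y) = - \operatorname{atan}{\left(\frac{y}{2} \right)} + C

Any candidate F(y) must reproduce f(y) exactly when differentiated.
Check: d/dy[- \operatorname{atan}{\left(\frac{y}{2} \right)}] = - \frac{2}{y^{2} + 4} = f(y).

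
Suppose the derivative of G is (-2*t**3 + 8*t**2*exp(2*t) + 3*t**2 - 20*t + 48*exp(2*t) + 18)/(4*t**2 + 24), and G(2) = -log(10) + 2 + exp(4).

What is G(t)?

G(t) = (-t**2 + 3*t + 4*exp(2*t) - 4*log(t**2 + 6) + 6)/4

A first test for any G(t): its t-derivative must equal the given G'(t).
A general antiderivative is -t**2/4 + 3*t/4 + exp(2*t) - log(t**2 + 6) - 1/2 + C.
The condition gives C = -log(10) + 2 + exp(4) - (-log(10) + exp(4)) = 2.
So G(t) = (-t**2 + 3*t + 4*exp(2*t) - 4*log(t**2 + 6) + 6)/4.
Check: d/dt[(-t**2 + 3*t + 4*exp(2*t) - 4*log(t**2 + 6) + 6)/4] = (-2*t**3 + 8*t**2*exp(2*t) + 3*t**2 - 20*t + 48*exp(2*t) + 18)/(4*t**2 + 24) = G'(t).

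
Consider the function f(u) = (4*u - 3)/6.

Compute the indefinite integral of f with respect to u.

F(u) = u*(2*u - 3)/6 + C

For F(u) to be correct the identity F'(u) - f(u) = 0 must hold.
Check: d/du[u*(2*u - 3)/6] = 2*u/3 - 1/2, which equals f(u).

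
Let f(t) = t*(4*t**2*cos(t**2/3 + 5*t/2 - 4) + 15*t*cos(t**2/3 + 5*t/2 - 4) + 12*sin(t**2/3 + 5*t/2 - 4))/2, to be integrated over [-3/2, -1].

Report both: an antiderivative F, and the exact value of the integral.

Antiderivative: F(t) = 3*t**2*sin(t**2/3 + 5*t/2 - 4); value = -3*sin(37/6) + 27*sin(7)/4

f has the shape u'v + uv' for u = 3*t**2 and v = sin(t**2/3 + 5*t/2 - 4) — it is the derivative of the product u*v.
F(t) = 3*t**2*sin(t**2/3 + 5*t/2 - 4) is an antiderivative of f.
Check: d/dt[3*t**2*sin(t**2/3 + 5*t/2 - 4)] = 2*t**3*cos(t**2/3 + 5*t/2 - 4) + 15*t**2*cos(t**2/3 + 5*t/2 - 4)/2 + 6*t*sin(t**2/3 + 5*t/2 - 4), which equals f(t).
F(-1) = -3*sin(37/6); F(-3/2) = -27*sin(7)/4.
Integral = F(-1) - F(-3/2) = -3*sin(37/6) + 27*sin(7)/4.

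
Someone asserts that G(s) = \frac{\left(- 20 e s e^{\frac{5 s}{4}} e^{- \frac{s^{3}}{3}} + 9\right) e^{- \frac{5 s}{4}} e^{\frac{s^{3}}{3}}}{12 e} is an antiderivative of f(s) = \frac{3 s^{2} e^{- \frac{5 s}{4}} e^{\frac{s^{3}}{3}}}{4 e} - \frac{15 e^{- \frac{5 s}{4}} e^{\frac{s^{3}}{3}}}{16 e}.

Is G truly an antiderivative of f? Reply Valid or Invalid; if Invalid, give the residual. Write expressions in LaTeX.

Invalid: d/ds[G] - f = - \frac{5}{3}, which is not 0.

d/ds[G] = \frac{\left(36 s^{2} e^{\frac{s^{3}}{3}} - 80 e e^{\frac{5 s}{4}} - 45 e^{\frac{s^{3}}{3}}\right) e^{- \frac{5 s}{4}}}{48 e}
d/ds[G] - f(s) = - \frac{5}{3} != 0.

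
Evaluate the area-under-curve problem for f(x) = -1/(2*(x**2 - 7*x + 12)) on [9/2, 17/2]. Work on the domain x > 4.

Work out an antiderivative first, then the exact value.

Antiderivative: F(x) = -log(x - 4)/2 + log(x - 3)/2; value = -log(9/2)/2 - log(2)/2 - log(3/2)/2 + log(11/2)/2

Factor the denominator (2*(x - 4)*(x - 3)) and decompose: f = 1/(2*(x - 3)) - 1/(2*(x - 4)); each piece integrates to a log, atan, or power term.
F(x) = -log(x - 4)/2 + log(x - 3)/2 is an antiderivative of f.
Check: d/dx[-log(x - 4)/2 + log(x - 3)/2] = -1/(2*x**2 - 14*x + 24), which equals f(x).
F(17/2) = -log(9/2)/2 + log(11/2)/2; F(9/2) = log(3/2)/2 + log(2)/2.
Integral = F(17/2) - F(9/2) = -log(9/2)/2 - log(2)/2 - log(3/2)/2 + log(11/2)/2.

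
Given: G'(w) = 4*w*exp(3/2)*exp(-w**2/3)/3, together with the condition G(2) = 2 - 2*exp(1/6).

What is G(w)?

G(w) = -2*(-1 + exp(3/2)*exp(-w**2/3))

G'(w) matches the chain-rule pattern g'(h)*h' with inner function h(w) = 3/2 - w**2/3; substituting u = h(w) collapses the integral.
A general antiderivative is -2*exp(3/2 - w**2/3) + C.
The condition gives C = 2 - 2*exp(1/6) - (-2*exp(1/6)) = 2.
So G(w) = -2*(-1 + exp(3/2)*exp(-w**2/3)).
Check: d/dw[-2*(-1 + exp(3/2)*exp(-w**2/3))] = 4*w*exp(3/2)*exp(-w**2/3)/3 = G'(w).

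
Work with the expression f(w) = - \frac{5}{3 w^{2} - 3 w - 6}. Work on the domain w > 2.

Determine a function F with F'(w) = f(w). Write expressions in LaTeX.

Factor the denominator (3 \left(w - 2\right) \left(w + 1\right)) and decompose: f = \frac{5}{9 \left(w + 1\right)} - \frac{5}{9 \left(w - 2\right)}; each piece integrates to a log, atan, or power term.
Check: d/dw[- \frac{5 \log{\left(w - 2 \right)}}{9} + \frac{5 \log{\left(w + 1 \right)}}{9}] = - \frac{5}{3 w^{2} - 3 w - 6} = f(w).

An antiderivative is F(w) = - \frac{5 \log{\left(w - 2 \right)}}{9} + \frac{5 \log{\left(w + 1 \right)}}{9}.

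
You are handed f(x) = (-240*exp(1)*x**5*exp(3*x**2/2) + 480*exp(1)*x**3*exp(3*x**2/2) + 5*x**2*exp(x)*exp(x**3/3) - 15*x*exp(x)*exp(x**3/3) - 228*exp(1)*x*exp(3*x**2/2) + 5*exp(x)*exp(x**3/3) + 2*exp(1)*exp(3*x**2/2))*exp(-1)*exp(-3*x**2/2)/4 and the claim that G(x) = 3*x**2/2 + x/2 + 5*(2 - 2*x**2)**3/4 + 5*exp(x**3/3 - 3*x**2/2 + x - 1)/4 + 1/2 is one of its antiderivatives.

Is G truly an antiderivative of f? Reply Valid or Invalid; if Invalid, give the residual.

d/dx[G] = -60*x**5 + 120*x**3 + 5*x**2*exp(-1)*exp(x)*exp(-3*x**2/2)*exp(x**3/3)/4 - 15*x*exp(-1)*exp(x)*exp(-3*x**2/2)*exp(x**3/3)/4 - 57*x + 5*exp(-1)*exp(x)*exp(-3*x**2/2)*exp(x**3/3)/4 + 1/2
This equals f(x) exactly, so the claim holds.

Valid. The derivative of G reproduces f.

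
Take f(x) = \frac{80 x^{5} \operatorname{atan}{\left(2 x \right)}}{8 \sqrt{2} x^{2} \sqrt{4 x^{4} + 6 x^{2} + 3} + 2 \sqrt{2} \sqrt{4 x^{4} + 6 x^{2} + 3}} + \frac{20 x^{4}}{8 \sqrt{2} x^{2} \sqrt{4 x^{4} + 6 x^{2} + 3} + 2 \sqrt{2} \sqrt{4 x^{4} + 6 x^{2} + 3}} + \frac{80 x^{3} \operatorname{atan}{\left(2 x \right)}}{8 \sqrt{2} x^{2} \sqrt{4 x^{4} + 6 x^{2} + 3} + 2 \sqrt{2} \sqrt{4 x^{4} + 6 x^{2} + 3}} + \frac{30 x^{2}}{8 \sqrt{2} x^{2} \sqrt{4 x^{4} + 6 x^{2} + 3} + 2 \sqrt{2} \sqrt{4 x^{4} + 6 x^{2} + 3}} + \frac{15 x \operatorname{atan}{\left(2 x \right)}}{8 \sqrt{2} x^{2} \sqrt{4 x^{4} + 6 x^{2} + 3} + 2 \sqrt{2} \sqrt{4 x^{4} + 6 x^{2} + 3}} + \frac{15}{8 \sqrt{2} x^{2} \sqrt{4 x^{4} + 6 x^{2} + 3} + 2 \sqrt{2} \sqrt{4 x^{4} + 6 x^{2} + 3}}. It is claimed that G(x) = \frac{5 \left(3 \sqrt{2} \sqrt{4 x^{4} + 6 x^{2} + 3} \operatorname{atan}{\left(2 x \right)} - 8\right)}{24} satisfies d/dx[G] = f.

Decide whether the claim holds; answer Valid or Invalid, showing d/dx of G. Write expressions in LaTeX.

d/dx[G] = \frac{80 \sqrt{2} x^{5} \operatorname{atan}{\left(2 x \right)} + 20 \sqrt{2} x^{4} + 80 \sqrt{2} x^{3} \operatorname{atan}{\left(2 x \right)} + 30 \sqrt{2} x^{2} + 15 \sqrt{2} x \operatorname{atan}{\left(2 x \right)} + 15 \sqrt{2}}{16 x^{2} \sqrt{4 x^{4} + 6 x^{2} + 3} + 4 \sqrt{4 x^{4} + 6 x^{2} + 3}}
This equals f(x) exactly, so the claim holds.

Valid - differentiating G returns exactly f.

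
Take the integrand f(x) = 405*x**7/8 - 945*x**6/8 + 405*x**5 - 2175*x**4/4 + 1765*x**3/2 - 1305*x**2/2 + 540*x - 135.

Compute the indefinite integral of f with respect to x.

The substitution u = 3*x**2/2 - x + 3 works: f is exactly (dF/du)*(du/dx) for that inner function.
Check: d/dx[5*(3*x**2/2 - x + 3)**4/4] = 405*x**7/8 - 945*x**6/8 + 405*x**5 - 2175*x**4/4 + 1765*x**3/2 - 1305*x**2/2 + 540*x - 135 = f(x).

F(x) = 5*(3*x**2/2 - x + 3)**4/4 + C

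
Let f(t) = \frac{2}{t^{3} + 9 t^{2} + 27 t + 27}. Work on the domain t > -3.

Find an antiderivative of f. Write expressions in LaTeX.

An antiderivative is F(t) = - \frac{1}{\left(t + 3\right)^{2}}.

Whatever form F(t) takes, F'(t) = f(t) is non-negotiable.
Check: d/dt[- \frac{1}{\left(t + 3\right)^{2}}] = \frac{2}{t^{3} + 9 t^{2} + 27 t + 27} = f(t).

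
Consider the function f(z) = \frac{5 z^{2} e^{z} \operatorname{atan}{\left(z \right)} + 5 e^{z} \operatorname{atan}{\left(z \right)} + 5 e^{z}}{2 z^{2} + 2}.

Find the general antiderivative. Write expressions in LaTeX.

F(z) = \frac{5 e^{z} \operatorname{atan}{\left(z \right)}}{2} + C

f has the shape u'v + uv' for u = \frac{5 \operatorname{atan}{\left(z \right)}}{2} and v = e^{z} — it is the derivative of the product u*v.
Check: d/dz[\frac{5 e^{z} \operatorname{atan}{\left(z \right)}}{2}] = \frac{5 z^{2} e^{z} \operatorname{atan}{\left(z \right)} + 5 e^{z} \operatorname{atan}{\left(z \right)} + 5 e^{z}}{2 z^{2} + 2} = f(z).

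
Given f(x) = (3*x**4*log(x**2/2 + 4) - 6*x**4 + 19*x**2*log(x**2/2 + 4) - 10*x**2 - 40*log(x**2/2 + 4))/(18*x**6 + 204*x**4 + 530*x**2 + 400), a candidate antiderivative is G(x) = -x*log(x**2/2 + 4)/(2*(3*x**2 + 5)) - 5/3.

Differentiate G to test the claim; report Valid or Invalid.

Valid. The derivative of G reproduces f.

d/dx[G] = (3*x**4*log(x**2/2 + 4) - 6*x**4 + 19*x**2*log(x**2/2 + 4) - 10*x**2 - 40*log(x**2/2 + 4))/(18*x**6 + 204*x**4 + 530*x**2 + 400)
This equals f(x) exactly, so the claim holds.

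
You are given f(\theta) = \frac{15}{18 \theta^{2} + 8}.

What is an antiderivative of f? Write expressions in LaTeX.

An antiderivative is F(\theta) = \frac{5 \operatorname{atan}{\left(\frac{3 \theta}{2} \right)}}{4}.

A first test for any F(\theta): its \theta-derivative must equal f(\theta) identically.
Check: d/d\theta[\frac{5 \operatorname{atan}{\left(\frac{3 \theta}{2} \right)}}{4}] = \frac{15}{18 \theta^{2} + 8} = f(\theta).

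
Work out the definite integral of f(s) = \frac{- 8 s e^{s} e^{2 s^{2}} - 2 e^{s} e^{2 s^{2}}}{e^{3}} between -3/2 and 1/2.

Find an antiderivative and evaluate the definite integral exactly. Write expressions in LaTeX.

f matches the chain-rule pattern g'(h)*h' with inner function h(s) = 2 s^{2} + s - 3; substituting u = h(s) collapses the integral.
F(s) = - 2 e^{2 s^{2} + s - 3} is an antiderivative of f.
Check: d/ds[- 2 e^{2 s^{2} + s - 3}] = - \frac{8 s e^{s} e^{2 s^{2}}}{e^{3}} - \frac{2 e^{s} e^{2 s^{2}}}{e^{3}}, which equals f(s).
F(1/2) = - \frac{2}{e^{2}}; F(-3/2) = -2.
Integral = F(1/2) - F(-3/2) = 2 - \frac{2}{e^{2}}.

Antiderivative: F(s) = - 2 e^{2 s^{2} + s - 3}; value = 2 - \frac{2}{e^{2}}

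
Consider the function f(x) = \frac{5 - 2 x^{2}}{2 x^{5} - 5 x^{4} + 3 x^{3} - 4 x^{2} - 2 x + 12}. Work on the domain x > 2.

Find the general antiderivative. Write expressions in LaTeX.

Factor the denominator (\left(x - 2\right) \left(x + 1\right) \left(2 x - 3\right) \left(x^{2} + 2\right)) and decompose: f = \frac{5 x + 16}{34 \left(x^{2} + 2\right)} - \frac{8}{85 \left(2 x - 3\right)} + \frac{1}{15 \left(x + 1\right)} - \frac{1}{6 \left(x - 2\right)}; each piece integrates to a log, atan, or power term.
Check: d/dx[\frac{- 170 \log{\left(x - 2 \right)} - 48 \log{\left(x - \frac{3}{2} \right)} + 68 \log{\left(x + 1 \right)} + 75 \log{\left(x^{2} + 2 \right)} + 240 \sqrt{2} \operatorname{atan}{\left(\frac{\sqrt{2} x}{2} \right)}}{1020}] = \frac{5 - 2 x^{2}}{2 x^{5} - 5 x^{4} + 3 x^{3} - 4 x^{2} - 2 x + 12} = f(x).

F(x) = \frac{- 170 \log{\left(x - 2 \right)} - 48 \log{\left(x - \frac{3}{2} \right)} + 68 \log{\left(x + 1 \right)} + 75 \log{\left(x^{2} + 2 \right)} + 240 \sqrt{2} \operatorname{atan}{\left(\frac{\sqrt{2} x}{2} \right)}}{1020} + C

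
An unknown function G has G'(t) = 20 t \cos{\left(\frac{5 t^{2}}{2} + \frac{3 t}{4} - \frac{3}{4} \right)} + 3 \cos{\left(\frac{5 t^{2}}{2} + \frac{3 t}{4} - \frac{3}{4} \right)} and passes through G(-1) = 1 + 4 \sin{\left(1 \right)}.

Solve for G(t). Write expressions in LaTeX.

G'(t) matches the chain-rule pattern g'(h)*h' with inner function h(t) = \frac{5 t^{2}}{2} + \frac{3 t}{4} - \frac{3}{4}; substituting u = h(t) collapses the integral.
A general antiderivative is 4 \sin{\left(\frac{5 t^{2}}{2} + \frac{3 t}{4} - \frac{3}{4} \right)} + C.
The condition gives C = 1 + 4 \sin{\left(1 \right)} - (4 \sin{\left(1 \right)}) = 1.
So G(t) = 4 \sin{\left(\frac{5 t^{2}}{2} + \frac{3 t}{4} - \frac{3}{4} \right)} + 1.
Check: d/dt[4 \sin{\left(\frac{5 t^{2}}{2} + \frac{3 t}{4} - \frac{3}{4} \right)} + 1] = 20 t \cos{\left(\frac{5 t^{2}}{2} + \frac{3 t}{4} - \frac{3}{4} \right)} + 3 \cos{\left(\frac{5 t^{2}}{2} + \frac{3 t}{4} - \frac{3}{4} \right)} = G'(t).

G(t) = 4 \sin{\left(\frac{5 t^{2}}{2} + \frac{3 t}{4} - \frac{3}{4} \right)} + 1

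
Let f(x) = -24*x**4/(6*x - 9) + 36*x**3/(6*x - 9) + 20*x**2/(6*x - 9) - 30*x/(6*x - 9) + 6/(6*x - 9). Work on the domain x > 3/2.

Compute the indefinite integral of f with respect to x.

The integrand splits into summands that can be handled one at a time.
Check: d/dx[(-12*x**4 + 20*x**2 + 12*log(2*x - 3) + 15)/12] = (-24*x**4 + 36*x**3 + 20*x**2 - 30*x + 6)/(6*x - 9), which equals f(x).

F(x) = (-12*x**4 + 20*x**2 + 12*log(2*x - 3) + 15)/12 + C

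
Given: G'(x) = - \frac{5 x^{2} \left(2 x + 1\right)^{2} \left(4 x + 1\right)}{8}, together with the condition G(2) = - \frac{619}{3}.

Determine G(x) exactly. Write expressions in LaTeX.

The substitution u = x^{2} + \frac{x}{2} works: G'(x) is exactly (dG/du)*(du/dx) for that inner function.
A general antiderivative is - \frac{5 \left(x^{2} + \frac{x}{2}\right)^{3}}{3} + C.
The condition gives C = - \frac{619}{3} - (- \frac{625}{3}) = 2.
So G(x) = - \frac{5 x^{6}}{3} - \frac{5 x^{5}}{2} - \frac{5 x^{4}}{4} - \frac{5 x^{3}}{24} + 2.
Check: d/dx[- \frac{5 x^{6}}{3} - \frac{5 x^{5}}{2} - \frac{5 x^{4}}{4} - \frac{5 x^{3}}{24} + 2] = - 10 x^{5} - \frac{25 x^{4}}{2} - 5 x^{3} - \frac{5 x^{2}}{8}, which equals G'(x).

G(x) = - \frac{5 x^{6}}{3} - \frac{5 x^{5}}{2} - \frac{5 x^{4}}{4} - \frac{5 x^{3}}{24} + 2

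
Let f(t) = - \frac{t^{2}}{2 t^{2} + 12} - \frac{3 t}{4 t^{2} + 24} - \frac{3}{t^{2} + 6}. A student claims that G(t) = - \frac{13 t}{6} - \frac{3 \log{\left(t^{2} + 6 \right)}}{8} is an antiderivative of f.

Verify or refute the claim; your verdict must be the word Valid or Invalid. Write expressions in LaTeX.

d/dt[G] = \frac{- 26 t^{2} - 9 t - 156}{12 t^{2} + 72}
d/dt[G] - f(t) = - \frac{5}{3} != 0.

Invalid: d/dt[G] - f = - \frac{5}{3}, which is not 0.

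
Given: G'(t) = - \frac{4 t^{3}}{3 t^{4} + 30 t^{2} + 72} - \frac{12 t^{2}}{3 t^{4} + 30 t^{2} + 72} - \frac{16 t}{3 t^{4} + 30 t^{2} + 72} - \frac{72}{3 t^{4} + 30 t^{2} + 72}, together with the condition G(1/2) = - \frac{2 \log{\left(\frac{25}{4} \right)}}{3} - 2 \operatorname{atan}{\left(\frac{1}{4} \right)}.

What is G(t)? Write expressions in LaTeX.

Integrate term by term and add the pieces.
A general antiderivative is - \frac{2 \log{\left(t^{2} + 6 \right)}}{3} - 2 \operatorname{atan}{\left(\frac{t}{2} \right)} + C.
The condition gives C = - \frac{2 \log{\left(\frac{25}{4} \right)}}{3} - 2 \operatorname{atan}{\left(\frac{1}{4} \right)} - (- \frac{2 \log{\left(\frac{25}{4} \right)}}{3} - 2 \operatorname{atan}{\left(\frac{1}{4} \right)}) = 0.
So G(t) = - \frac{2 \log{\left(t^{2} + 6 \right)}}{3} - 2 \operatorname{atan}{\left(\frac{t}{2} \right)}.
Check: d/dt[- \frac{2 \log{\left(t^{2} + 6 \right)}}{3} - 2 \operatorname{atan}{\left(\frac{t}{2} \right)}] = \frac{- 4 t^{3} - 12 t^{2} - 16 t - 72}{3 t^{4} + 30 t^{2} + 72}, which equals G'(t).

G(t) = - \frac{2 \log{\left(t^{2} + 6 \right)}}{3} - 2 \operatorname{atan}{\left(\frac{t}{2} \right)}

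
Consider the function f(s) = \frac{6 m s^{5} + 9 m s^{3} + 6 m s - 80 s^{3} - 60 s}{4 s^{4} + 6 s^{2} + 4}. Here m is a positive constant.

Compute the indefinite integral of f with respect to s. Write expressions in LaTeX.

F(s) = \frac{3 m s^{2} - 20 \log{\left(s^{4} + \frac{3 s^{2}}{2} + 1 \right)}}{4} + C

Check any antiderivative F(s) by computing F'(s) and comparing it with f(s).
Check: d/ds[\frac{3 m s^{2} - 20 \log{\left(s^{4} + \frac{3 s^{2}}{2} + 1 \right)}}{4}] = \frac{6 m s^{5} + 9 m s^{3} + 6 m s - 80 s^{3} - 60 s}{4 s^{4} + 6 s^{2} + 4} = f(s).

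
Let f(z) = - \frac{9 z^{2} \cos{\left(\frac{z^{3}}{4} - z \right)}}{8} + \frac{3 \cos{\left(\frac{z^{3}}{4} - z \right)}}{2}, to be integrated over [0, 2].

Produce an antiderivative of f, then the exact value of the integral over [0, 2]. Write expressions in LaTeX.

Antiderivative: F(z) = - \frac{3 \sin{\left(\frac{z^{3}}{4} - z \right)}}{2}; value = 0

The substitution u = \frac{z^{3}}{4} - z works: f is exactly (dF/du)*(du/dz) for that inner function.
F(z) = - \frac{3 \sin{\left(\frac{z^{3}}{4} - z \right)}}{2} is an antiderivative of f.
Check: d/dz[- \frac{3 \sin{\left(\frac{z^{3}}{4} - z \right)}}{2}] = - \frac{9 z^{2} \cos{\left(\frac{z^{3}}{4} - z \right)}}{8} + \frac{3 \cos{\left(\frac{z^{3}}{4} - z \right)}}{2} = f(z).
F(2) = 0; F(0) = 0.
Integral = F(2) - F(0) = 0.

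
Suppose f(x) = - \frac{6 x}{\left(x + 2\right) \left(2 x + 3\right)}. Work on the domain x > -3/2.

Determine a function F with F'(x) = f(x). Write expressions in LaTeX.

Factor the denominator (\left(x + 2\right) \left(2 x + 3\right)) and decompose: f = \frac{18}{2 x + 3} - \frac{12}{x + 2}; each piece integrates to a log, atan, or power term.
Check: d/dx[- 3 \left(- 3 \log{\left(x + \frac{3}{2} \right)} + 4 \log{\left(x + 2 \right)}\right)] = - \frac{6 x}{2 x^{2} + 7 x + 6}, which equals f(x).

An antiderivative is F(x) = - 3 \left(- 3 \log{\left(x + \frac{3}{2} \right)} + 4 \log{\left(x + 2 \right)}\right).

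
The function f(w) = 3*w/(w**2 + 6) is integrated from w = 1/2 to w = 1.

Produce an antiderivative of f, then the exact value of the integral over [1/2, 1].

f matches the chain-rule pattern g'(h)*h' with inner function h(w) = w**2 + 6; substituting u = h(w) collapses the integral.
F(w) = 3*log(w**2 + 6)/2 is an antiderivative of f.
Check: d/dw[3*log(w**2 + 6)/2] = 3*w/(w**2 + 6) = f(w).
F(1) = 3*log(7)/2; F(1/2) = 3*log(25/4)/2.
Integral = F(1) - F(1/2) = -3*log(25/4)/2 + 3*log(7)/2.

Antiderivative: F(w) = 3*log(w**2 + 6)/2; value = -3*log(25/4)/2 + 3*log(7)/2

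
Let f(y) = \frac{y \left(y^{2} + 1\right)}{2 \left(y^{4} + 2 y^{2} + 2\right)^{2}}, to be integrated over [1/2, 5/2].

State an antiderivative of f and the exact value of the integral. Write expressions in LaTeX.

Antiderivative: F(y) = - \frac{1}{8 y^{4} + 16 y^{2} + 16}; value = \frac{1632}{35137}

The substitution u = 2 y^{4} + 4 y^{2} + 4 works: f is exactly (dF/du)*(du/dy) for that inner function.
F(y) = - \frac{1}{8 y^{4} + 16 y^{2} + 16} is an antiderivative of f.
Check: d/dy[- \frac{1}{8 y^{4} + 16 y^{2} + 16}] = \frac{y^{3} + y}{2 y^{8} + 8 y^{6} + 16 y^{4} + 16 y^{2} + 8}, which equals f(y).
F(5/2) = - \frac{2}{857}; F(1/2) = - \frac{2}{41}.
Integral = F(5/2) - F(1/2) = \frac{1632}{35137}.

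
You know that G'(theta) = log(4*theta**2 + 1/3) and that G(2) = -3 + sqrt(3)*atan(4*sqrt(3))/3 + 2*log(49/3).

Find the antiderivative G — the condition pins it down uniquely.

Differentiate the proposed G(theta) back; it has to land on the given G'(theta).
A general antiderivative is theta*log(4*theta**2 + 1/3) - 2*theta + sqrt(3)*atan(2*sqrt(3)*theta)/3 + C.
The condition gives C = -3 + sqrt(3)*atan(4*sqrt(3))/3 + 2*log(49/3) - (-4 + sqrt(3)*atan(4*sqrt(3))/3 + 2*log(49/3)) = 1.
So G(theta) = theta*log(4*theta**2 + 1/3) - 2*theta + sqrt(3)*atan(2*sqrt(3)*theta)/3 + 1.
Check: d/dtheta[theta*log(4*theta**2 + 1/3) - 2*theta + sqrt(3)*atan(2*sqrt(3)*theta)/3 + 1] = log(4*theta**2 + 1/3) = G'(theta).

G(theta) = theta*log(4*theta**2 + 1/3) - 2*theta + sqrt(3)*atan(2*sqrt(3)*theta)/3 + 1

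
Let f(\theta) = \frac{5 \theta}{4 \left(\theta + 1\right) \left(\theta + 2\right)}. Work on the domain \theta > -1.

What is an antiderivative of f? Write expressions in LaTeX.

Factor the denominator (4 \left(\theta + 1\right) \left(\theta + 2\right)) and decompose: f = \frac{5}{2 \left(\theta + 2\right)} - \frac{5}{4 \left(\theta + 1\right)}; each piece integrates to a log, atan, or power term.
Check: d/d\theta[- \frac{5 \log{\left(\theta + 1 \right)}}{4} + \frac{5 \log{\left(\theta + 2 \right)}}{2}] = \frac{5 \theta}{4 \theta^{2} + 12 \theta + 8}, which equals f(\theta).

An antiderivative is F(\theta) = - \frac{5 \log{\left(\theta + 1 \right)}}{4} + \frac{5 \log{\left(\theta + 2 \right)}}{2}.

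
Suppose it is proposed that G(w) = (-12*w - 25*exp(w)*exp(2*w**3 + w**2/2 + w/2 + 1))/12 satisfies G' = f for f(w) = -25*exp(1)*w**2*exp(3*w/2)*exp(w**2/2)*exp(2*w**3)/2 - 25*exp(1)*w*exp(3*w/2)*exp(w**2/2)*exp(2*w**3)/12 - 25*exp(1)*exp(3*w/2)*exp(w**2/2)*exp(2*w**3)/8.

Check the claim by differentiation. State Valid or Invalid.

d/dw[G] = -25*exp(1)*w**2*exp(3*w/2)*exp(w**2/2)*exp(2*w**3)/2 - 25*exp(1)*w*exp(3*w/2)*exp(w**2/2)*exp(2*w**3)/12 - 25*exp(1)*exp(3*w/2)*exp(w**2/2)*exp(2*w**3)/8 - 1
d/dw[G] - f(w) = -1 != 0.

Invalid: d/dw[G] - f = -1, which is not 0.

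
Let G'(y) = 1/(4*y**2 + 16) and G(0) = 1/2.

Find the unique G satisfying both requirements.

G(y) = (atan(y/2) + 4)/8

Since d/dy undoes antidifferentiation here, G(y) must give back the stated G'(y).
A general antiderivative is atan(y/2)/8 + C.
The condition gives C = 1/2 - (0) = 1/2.
So G(y) = (atan(y/2) + 4)/8.
Check: d/dy[(atan(y/2) + 4)/8] = 1/(4*y**2 + 16) = G'(y).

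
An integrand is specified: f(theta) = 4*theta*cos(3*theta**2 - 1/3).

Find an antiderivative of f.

The substitution u = 3*theta**2 - 1/3 works: f is exactly (dF/du)*(du/dtheta) for that inner function.
Check: d/dtheta[2*sin(3*theta**2 - 1/3)/3] = 4*theta*cos(3*theta**2 - 1/3) = f(theta).

An antiderivative is F(theta) = 2*sin(3*theta**2 - 1/3)/3.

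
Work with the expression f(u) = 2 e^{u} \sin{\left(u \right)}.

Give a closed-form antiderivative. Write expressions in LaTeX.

Since d/du undoes antidifferentiation here, F'(u) = f(u) is required of F(u).
Check: d/du[e^{u} \sin{\left(u \right)} - e^{u} \cos{\left(u \right)}] = 2 e^{u} \sin{\left(u \right)} = f(u).

An antiderivative is F(u) = e^{u} \sin{\left(u \right)} - e^{u} \cos{\left(u \right)}.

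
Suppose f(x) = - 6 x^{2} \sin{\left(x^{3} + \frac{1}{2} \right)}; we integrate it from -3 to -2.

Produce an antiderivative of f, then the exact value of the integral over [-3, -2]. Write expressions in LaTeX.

f matches the chain-rule pattern g'(h)*h' with inner function h(x) = x^{3} + \frac{1}{2}; substituting u = h(x) collapses the integral.
F(x) = 2 \cos{\left(x^{3} + \frac{1}{2} \right)} is an antiderivative of f.
Check: d/dx[2 \cos{\left(x^{3} + \frac{1}{2} \right)}] = - 6 x^{2} \sin{\left(x^{3} + \frac{1}{2} \right)} = f(x).
F(-2) = 2 \cos{\left(\frac{15}{2} \right)}; F(-3) = 2 \cos{\left(\frac{53}{2} \right)}.
Integral = F(-2) - F(-3) = - 2 \cos{\left(\frac{53}{2} \right)} + 2 \cos{\left(\frac{15}{2} \right)}.

Antiderivative: F(x) = 2 \cos{\left(x^{3} + \frac{1}{2} \right)}; value = - 2 \cos{\left(\frac{53}{2} \right)} + 2 \cos{\left(\frac{15}{2} \right)}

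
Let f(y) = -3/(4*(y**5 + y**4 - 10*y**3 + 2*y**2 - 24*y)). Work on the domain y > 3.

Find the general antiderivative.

F(y) = (231*log(y) - 24*log(y - 3) - 11*log(y + 4) - 98*log(y**2 + 2) + 14*sqrt(2)*atan(sqrt(2)*y/2))/7392 + C

The denominator factors as 4*y*(y - 3)*(y + 4)*(y**2 + 2); partial fractions split f into directly integrable pieces: -(7*y - 1)/(264*(y**2 + 2)) - 1/(672*(y + 4)) - 1/(308*(y - 3)) + 1/(32*y).
Check: d/dy[(231*log(y) - 24*log(y - 3) - 11*log(y + 4) - 98*log(y**2 + 2) + 14*sqrt(2)*atan(sqrt(2)*y/2))/7392] = -3/(4*y**5 + 4*y**4 - 40*y**3 + 8*y**2 - 96*y), which equals f(y).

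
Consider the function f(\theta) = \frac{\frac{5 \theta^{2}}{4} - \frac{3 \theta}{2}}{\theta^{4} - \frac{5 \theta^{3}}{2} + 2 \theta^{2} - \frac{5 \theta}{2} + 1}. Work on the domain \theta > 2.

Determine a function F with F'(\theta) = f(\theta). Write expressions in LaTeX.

An antiderivative is F(\theta) = \frac{4 \log{\left(\theta - 2 \right)}}{15} + \frac{7 \log{\left(\theta - \frac{1}{2} \right)}}{30} - \frac{\log{\left(\theta^{2} + 1 \right)}}{4} + \frac{3 \operatorname{atan}{\left(\theta \right)}}{5}.

The denominator factors as 2 \left(\theta - 2\right) \left(2 \theta - 1\right) \left(\theta^{2} + 1\right); partial fractions split f into directly integrable pieces: - \frac{5 \theta - 6}{10 \left(\theta^{2} + 1\right)} + \frac{7}{15 \left(2 \theta - 1\right)} + \frac{4}{15 \left(\theta - 2\right)}.
Check: d/d\theta[\frac{4 \log{\left(\theta - 2 \right)}}{15} + \frac{7 \log{\left(\theta - \frac{1}{2} \right)}}{30} - \frac{\log{\left(\theta^{2} + 1 \right)}}{4} + \frac{3 \operatorname{atan}{\left(\theta \right)}}{5}] = \frac{5 \theta^{2} - 6 \theta}{4 \theta^{4} - 10 \theta^{3} + 8 \theta^{2} - 10 \theta + 4}, which equals f(\theta).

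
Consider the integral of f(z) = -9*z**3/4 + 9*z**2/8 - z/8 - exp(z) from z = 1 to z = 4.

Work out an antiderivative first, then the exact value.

Antiderivative: F(z) = -9*z**4/16 + 3*z**3/8 - z**2/16 - exp(z); value = -483/4 - exp(4) + exp(1)

The integrand splits into summands that can be handled one at a time.
F(z) = -9*z**4/16 + 3*z**3/8 - z**2/16 - exp(z) is an antiderivative of f.
Check: d/dz[-9*z**4/16 + 3*z**3/8 - z**2/16 - exp(z)] = -9*z**3/4 + 9*z**2/8 - z/8 - exp(z) = f(z).
F(4) = -121 - exp(4); F(1) = -exp(1) - 1/4.
Integral = F(4) - F(1) = -483/4 - exp(4) + exp(1).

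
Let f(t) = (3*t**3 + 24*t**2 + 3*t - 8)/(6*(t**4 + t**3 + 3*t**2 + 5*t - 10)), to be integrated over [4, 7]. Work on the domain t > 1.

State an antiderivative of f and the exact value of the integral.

Antiderivative: F(t) = 11*log(t - 1)/54 - 29*log(t + 2)/81 + 53*log(t**2 + 5)/162 + 209*sqrt(5)*atan(sqrt(5)*t/5)/405; value = -209*sqrt(5)*atan(4*sqrt(5)/5)/405 - 53*log(21)/162 - 29*log(9)/81 - 11*log(3)/54 + 91*log(6)/162 + 53*log(54)/162 + 209*sqrt(5)*atan(7*sqrt(5)/5)/405

The denominator factors as 6*(t - 1)*(t + 2)*(t**2 + 5); partial fractions split f into directly integrable pieces: (53*t + 209)/(81*(t**2 + 5)) - 29/(81*(t + 2)) + 11/(54*(t - 1)).
F(t) = 11*log(t - 1)/54 - 29*log(t + 2)/81 + 53*log(t**2 + 5)/162 + 209*sqrt(5)*atan(sqrt(5)*t/5)/405 is an antiderivative of f.
Check: d/dt[11*log(t - 1)/54 - 29*log(t + 2)/81 + 53*log(t**2 + 5)/162 + 209*sqrt(5)*atan(sqrt(5)*t/5)/405] = (3*t**3 + 24*t**2 + 3*t - 8)/(6*t**4 + 6*t**3 + 18*t**2 + 30*t - 60), which equals f(t).
F(7) = -29*log(9)/81 + 11*log(6)/54 + 53*log(54)/162 + 209*sqrt(5)*atan(7*sqrt(5)/5)/405; F(4) = -29*log(6)/81 + 11*log(3)/54 + 53*log(21)/162 + 209*sqrt(5)*atan(4*sqrt(5)/5)/405.
Integral = F(7) - F(4) = -209*sqrt(5)*atan(4*sqrt(5)/5)/405 - 53*log(21)/162 - 29*log(9)/81 - 11*log(3)/54 + 91*log(6)/162 + 53*log(54)/162 + 209*sqrt(5)*atan(7*sqrt(5)/5)/405.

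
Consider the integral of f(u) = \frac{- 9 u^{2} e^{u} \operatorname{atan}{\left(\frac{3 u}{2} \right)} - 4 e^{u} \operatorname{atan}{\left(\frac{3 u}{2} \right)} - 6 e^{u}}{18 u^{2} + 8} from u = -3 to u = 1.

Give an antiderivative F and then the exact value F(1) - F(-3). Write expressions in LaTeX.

f has the shape v'r + vr' for v = - \frac{\operatorname{atan}{\left(\frac{3 u}{2} \right)}}{2} and r = e^{u} — it is the derivative of the product v*r.
F(u) = - \frac{e^{u} \operatorname{atan}{\left(\frac{3 u}{2} \right)}}{2} is an antiderivative of f.
Check: d/du[- \frac{e^{u} \operatorname{atan}{\left(\frac{3 u}{2} \right)}}{2}] = \frac{- 9 u^{2} e^{u} \operatorname{atan}{\left(\frac{3 u}{2} \right)} - 4 e^{u} \operatorname{atan}{\left(\frac{3 u}{2} \right)} - 6 e^{u}}{18 u^{2} + 8} = f(u).
F(1) = - \frac{e \operatorname{atan}{\left(\frac{3}{2} \right)}}{2}; F(-3) = \frac{\operatorname{atan}{\left(\frac{9}{2} \right)}}{2 e^{3}}.
Integral = F(1) - F(-3) = - \frac{e \operatorname{atan}{\left(\frac{3}{2} \right)}}{2} - \frac{\operatorname{atan}{\left(\frac{9}{2} \right)}}{2 e^{3}}.

Antiderivative: F(u) = - \frac{e^{u} \operatorname{atan}{\left(\frac{3 u}{2} \right)}}{2}; value = - \frac{e \operatorname{atan}{\left(\frac{3}{2} \right)}}{2} - \frac{\operatorname{atan}{\left(\frac{9}{2} \right)}}{2 e^{3}}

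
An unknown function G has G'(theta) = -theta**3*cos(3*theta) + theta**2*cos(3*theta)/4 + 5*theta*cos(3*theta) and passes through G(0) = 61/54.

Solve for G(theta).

Integrate term by term and add the pieces.
A general antiderivative is -theta**3*sin(3*theta)/3 + theta**2*sin(3*theta)/12 - theta**2*cos(3*theta)/3 + 17*theta*sin(3*theta)/9 + theta*cos(3*theta)/18 - sin(3*theta)/54 + 17*cos(3*theta)/27 + C.
The condition gives C = 61/54 - (17/27) = 1/2.
So G(theta) = (-36*theta**3*sin(3*theta) + 9*theta**2*sin(3*theta) - 36*theta**2*cos(3*theta) + 204*theta*sin(3*theta) + 6*theta*cos(3*theta) - 2*sin(3*theta) + 68*cos(3*theta) + 54)/108.
Check: d/dtheta[(-36*theta**3*sin(3*theta) + 9*theta**2*sin(3*theta) - 36*theta**2*cos(3*theta) + 204*theta*sin(3*theta) + 6*theta*cos(3*theta) - 2*sin(3*theta) + 68*cos(3*theta) + 54)/108] = -theta**3*cos(3*theta) + theta**2*cos(3*theta)/4 + 5*theta*cos(3*theta) = G'(theta).

G(theta) = (-36*theta**3*sin(3*theta) + 9*theta**2*sin(3*theta) - 36*theta**2*cos(3*theta) + 204*theta*sin(3*theta) + 6*theta*cos(3*theta) - 2*sin(3*theta) + 68*cos(3*theta) + 54)/108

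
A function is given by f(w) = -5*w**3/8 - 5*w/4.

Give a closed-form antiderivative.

An antiderivative is F(w) = -5*(-w**2 - 2)**2/32.

f matches the chain-rule pattern g'(h)*h' with inner function h(w) = -w**2/4 - 1/2; substituting u = h(w) collapses the integral.
Check: d/dw[-5*(-w**2 - 2)**2/32] = -5*w**3/8 - 5*w/4 = f(w).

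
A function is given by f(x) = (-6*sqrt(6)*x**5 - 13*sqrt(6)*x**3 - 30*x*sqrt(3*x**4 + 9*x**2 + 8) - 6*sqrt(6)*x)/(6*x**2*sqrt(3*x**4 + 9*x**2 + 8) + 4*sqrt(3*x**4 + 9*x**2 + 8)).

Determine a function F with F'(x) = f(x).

An antiderivative is F(x) = -(sqrt(6)*sqrt(3*x**4 + 9*x**2 + 8) + 15*log(2*x**2 + 4/3))/6.

For F(x) to be correct the identity F'(x) - f(x) = 0 must hold.
Check: d/dx[-(sqrt(6)*sqrt(3*x**4 + 9*x**2 + 8) + 15*log(2*x**2 + 4/3))/6] = (-6*sqrt(6)*x**5 - 13*sqrt(6)*x**3 - 30*x*sqrt(3*x**4 + 9*x**2 + 8) - 6*sqrt(6)*x)/(6*x**2*sqrt(3*x**4 + 9*x**2 + 8) + 4*sqrt(3*x**4 + 9*x**2 + 8)) = f(x).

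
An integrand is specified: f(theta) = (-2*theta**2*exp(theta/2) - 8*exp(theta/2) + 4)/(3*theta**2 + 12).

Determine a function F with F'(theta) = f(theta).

An antiderivative is F(theta) = 2*(-2*exp(theta/2) + atan(theta/2))/3.

Whatever form F(theta) takes, F'(theta) = f(theta) is non-negotiable.
Check: d/dtheta[2*(-2*exp(theta/2) + atan(theta/2))/3] = (-2*theta**2*exp(theta/2) - 8*exp(theta/2) + 4)/(3*theta**2 + 12) = f(theta).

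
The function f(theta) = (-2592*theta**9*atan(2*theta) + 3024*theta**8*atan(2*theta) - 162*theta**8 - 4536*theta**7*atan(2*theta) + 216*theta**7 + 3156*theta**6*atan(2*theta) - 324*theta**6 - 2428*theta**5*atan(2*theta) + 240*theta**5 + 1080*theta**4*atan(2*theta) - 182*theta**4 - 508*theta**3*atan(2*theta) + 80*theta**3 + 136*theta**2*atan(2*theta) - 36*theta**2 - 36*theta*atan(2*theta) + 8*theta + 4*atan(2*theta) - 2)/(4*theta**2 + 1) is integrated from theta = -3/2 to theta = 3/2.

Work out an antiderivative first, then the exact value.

Antiderivative: F(theta) = -81*theta**8*atan(2*theta) + 108*theta**7*atan(2*theta) - 162*theta**6*atan(2*theta) + 120*theta**5*atan(2*theta) - 91*theta**4*atan(2*theta) + 40*theta**3*atan(2*theta) - 18*theta**2*atan(2*theta) + 4*theta*atan(2*theta) - atan(2*theta); value = -1132393*atan(3)/128

Recognize the product-rule pattern: f = u'v + uv' with u = -(3*theta**2 - theta + 1)**4, v = atan(2*theta), so integration by parts undoes it.
F(theta) = -81*theta**8*atan(2*theta) + 108*theta**7*atan(2*theta) - 162*theta**6*atan(2*theta) + 120*theta**5*atan(2*theta) - 91*theta**4*atan(2*theta) + 40*theta**3*atan(2*theta) - 18*theta**2*atan(2*theta) + 4*theta*atan(2*theta) - atan(2*theta) is an antiderivative of f.
Check: d/dtheta[-81*theta**8*atan(2*theta) + 108*theta**7*atan(2*theta) - 162*theta**6*atan(2*theta) + 120*theta**5*atan(2*theta) - 91*theta**4*atan(2*theta) + 40*theta**3*atan(2*theta) - 18*theta**2*atan(2*theta) + 4*theta*atan(2*theta) - atan(2*theta)] = (-2592*theta**9*atan(2*theta) + 3024*theta**8*atan(2*theta) - 162*theta**8 - 4536*theta**7*atan(2*theta) + 216*theta**7 + 3156*theta**6*atan(2*theta) - 324*theta**6 - 2428*theta**5*atan(2*theta) + 240*theta**5 + 1080*theta**4*atan(2*theta) - 182*theta**4 - 508*theta**3*atan(2*theta) + 80*theta**3 + 136*theta**2*atan(2*theta) - 36*theta**2 - 36*theta*atan(2*theta) + 8*theta + 4*atan(2*theta) - 2)/(4*theta**2 + 1) = f(theta).
F(3/2) = -390625*atan(3)/256; F(-3/2) = 1874161*atan(3)/256.
Integral = F(3/2) - F(-3/2) = -1132393*atan(3)/128.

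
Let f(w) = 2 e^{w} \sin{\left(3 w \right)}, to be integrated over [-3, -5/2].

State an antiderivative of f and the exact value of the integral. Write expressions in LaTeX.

Antiderivative: F(w) = \frac{e^{w} \sin{\left(3 w \right)}}{5} - \frac{3 e^{w} \cos{\left(3 w \right)}}{5}; value = \frac{3 \cos{\left(9 \right)}}{5 e^{3}} - \frac{3 \cos{\left(\frac{15}{2} \right)}}{5 e^{\frac{5}{2}}} - \frac{\sin{\left(\frac{15}{2} \right)}}{5 e^{\frac{5}{2}}} + \frac{\sin{\left(9 \right)}}{5 e^{3}}

Differentiate the proposed F(w) back; it has to land on f(w) exactly.
F(w) = \frac{e^{w} \sin{\left(3 w \right)}}{5} - \frac{3 e^{w} \cos{\left(3 w \right)}}{5} is an antiderivative of f.
Check: d/dw[\frac{e^{w} \sin{\left(3 w \right)}}{5} - \frac{3 e^{w} \cos{\left(3 w \right)}}{5}] = 2 e^{w} \sin{\left(3 w \right)} = f(w).
F(-5/2) = - \frac{3 \cos{\left(\frac{15}{2} \right)}}{5 e^{\frac{5}{2}}} - \frac{\sin{\left(\frac{15}{2} \right)}}{5 e^{\frac{5}{2}}}; F(-3) = - \frac{\sin{\left(9 \right)}}{5 e^{3}} - \frac{3 \cos{\left(9 \right)}}{5 e^{3}}.
Integral = F(-5/2) - F(-3) = \frac{3 \cos{\left(9 \right)}}{5 e^{3}} - \frac{3 \cos{\left(\frac{15}{2} \right)}}{5 e^{\frac{5}{2}}} - \frac{\sin{\left(\frac{15}{2} \right)}}{5 e^{\frac{5}{2}}} + \frac{\sin{\left(9 \right)}}{5 e^{3}}.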